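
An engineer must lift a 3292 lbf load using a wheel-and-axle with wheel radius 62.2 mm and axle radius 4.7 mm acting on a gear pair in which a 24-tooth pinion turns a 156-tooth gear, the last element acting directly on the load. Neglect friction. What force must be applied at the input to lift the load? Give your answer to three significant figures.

38.3 lbf

Wheel-and-axle MA = R/r = 62.2/4.7 = 13.234.
Gear pair MA = 156/24 = 6.5.
Combined ideal MA = 13.234 × 6.5 = 86.021.
Effort = load / MA = 3292 / 86.021 = 38.27 lbf.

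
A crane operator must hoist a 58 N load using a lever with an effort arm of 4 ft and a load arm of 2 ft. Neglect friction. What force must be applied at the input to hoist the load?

29 N

Lever MA = effort arm / load arm = 4/2 = 2.
Effort = load / MA = 58 / 2 = 29 N.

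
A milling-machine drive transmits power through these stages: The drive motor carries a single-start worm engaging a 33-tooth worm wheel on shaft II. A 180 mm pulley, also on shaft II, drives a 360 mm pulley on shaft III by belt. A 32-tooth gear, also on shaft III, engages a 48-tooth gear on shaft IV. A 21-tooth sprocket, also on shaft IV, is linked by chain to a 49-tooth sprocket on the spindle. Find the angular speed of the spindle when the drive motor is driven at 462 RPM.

the drive motor → shaft II (worm, 33/1): 462 ÷ 33 = 14 RPM
shaft II → shaft III (belt, 360/180): 14 ÷ 2 = 7 RPM
shaft III → shaft IV (gear mesh, 48/32): 7 ÷ 1.5 = 4.6667 RPM
shaft IV → the spindle (chain, 49/21): 4.6667 ÷ 2.3333 = 2 RPM

2 RPM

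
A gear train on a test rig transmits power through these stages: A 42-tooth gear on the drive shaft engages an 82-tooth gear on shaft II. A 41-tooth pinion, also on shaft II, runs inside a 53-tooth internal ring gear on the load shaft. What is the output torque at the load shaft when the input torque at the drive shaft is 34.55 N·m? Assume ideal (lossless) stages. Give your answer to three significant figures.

Gear mesh: ratio = 82/42 = 1.9524; torque at shaft II = 34.55 × 1.9524 = 67.455 N·m.
Internal gear: ratio = 53/41 = 1.2927; torque at the load shaft = 67.455 × 1.2927 = 87.198 N·m.

87.2 N·m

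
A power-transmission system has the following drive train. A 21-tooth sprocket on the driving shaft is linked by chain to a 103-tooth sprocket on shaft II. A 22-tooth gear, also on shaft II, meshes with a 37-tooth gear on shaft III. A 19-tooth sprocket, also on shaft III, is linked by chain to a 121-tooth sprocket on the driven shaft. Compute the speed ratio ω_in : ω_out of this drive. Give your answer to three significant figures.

52.5

Each stage contributes driven/driver: chain 103/21 = 4.9048, gear mesh 37/22 = 1.6818, chain 121/19 = 6.3684.
Overall: 4.9048 × 1.6818 × 6.3684 = 52.533.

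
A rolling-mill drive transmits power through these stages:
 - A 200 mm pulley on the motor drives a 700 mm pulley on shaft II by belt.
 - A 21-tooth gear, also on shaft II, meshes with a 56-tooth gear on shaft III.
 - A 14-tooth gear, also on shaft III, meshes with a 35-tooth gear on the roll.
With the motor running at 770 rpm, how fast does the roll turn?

33 rpm

Belt: ratio = 700/200 = 3.5, so shaft II turns at 770 / 3.5 = 220 rpm.
Gear mesh: ratio = 56/21 = 2.6667, so shaft III turns at 220 / 2.6667 = 82.5 rpm.
Gear mesh: ratio = 35/14 = 2.5, so the roll turns at 82.5 / 2.5 = 33 rpm.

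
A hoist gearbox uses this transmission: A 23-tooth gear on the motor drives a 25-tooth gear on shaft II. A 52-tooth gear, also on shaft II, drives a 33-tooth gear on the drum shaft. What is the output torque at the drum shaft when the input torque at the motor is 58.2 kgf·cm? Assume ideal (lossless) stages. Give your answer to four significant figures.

Gear mesh: ratio = 25/23 = 1.087; torque at shaft II = 58.2 × 1.087 = 63.261 kgf·cm.
Gear mesh: ratio = 33/52 = 0.63462; torque at the drum shaft = 63.261 × 0.63462 = 40.146 kgf·cm.

40.15 kgf·cm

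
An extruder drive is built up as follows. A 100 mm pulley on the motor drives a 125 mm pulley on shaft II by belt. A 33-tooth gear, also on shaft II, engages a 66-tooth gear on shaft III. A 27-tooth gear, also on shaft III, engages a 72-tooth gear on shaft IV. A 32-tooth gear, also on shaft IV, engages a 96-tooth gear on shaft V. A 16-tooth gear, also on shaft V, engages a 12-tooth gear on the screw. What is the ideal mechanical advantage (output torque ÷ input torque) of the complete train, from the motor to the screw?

Each stage contributes driven/driver: belt 125/100 = 1.25, gear mesh 66/33 = 2, gear mesh 72/27 = 2.6667, gear mesh 96/32 = 3, gear mesh 12/16 = 0.75.
Overall: 1.25 × 2 × 2.6667 × 3 × 0.75 = 15.

15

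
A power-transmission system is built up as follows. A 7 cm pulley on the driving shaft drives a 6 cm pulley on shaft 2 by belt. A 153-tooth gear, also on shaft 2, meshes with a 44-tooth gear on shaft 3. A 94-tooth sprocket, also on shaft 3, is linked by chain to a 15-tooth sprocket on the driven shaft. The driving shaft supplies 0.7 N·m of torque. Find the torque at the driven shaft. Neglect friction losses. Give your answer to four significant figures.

0.02753 N·m

After the belt (6/7): 0.7 × 0.85714 = 0.6 N·m
After the gear mesh (44/153): 0.6 × 0.28758 = 0.17255 N·m
After the chain (15/94): 0.17255 × 0.15957 = 0.027534 N·m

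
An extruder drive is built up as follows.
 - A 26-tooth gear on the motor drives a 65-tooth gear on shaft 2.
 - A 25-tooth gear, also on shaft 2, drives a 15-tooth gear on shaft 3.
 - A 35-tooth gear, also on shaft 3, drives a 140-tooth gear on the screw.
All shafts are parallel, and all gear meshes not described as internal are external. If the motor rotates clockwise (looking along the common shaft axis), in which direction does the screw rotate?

the motor → shaft 2: external mesh, 1 reversal → CCW.
shaft 2 → shaft 3: external mesh, 1 reversal → CW.
shaft 3 → the screw: external mesh, 1 reversal → CCW.
3 reversals in total — an odd number — so the screw turns opposite to the motor.

counterclockwise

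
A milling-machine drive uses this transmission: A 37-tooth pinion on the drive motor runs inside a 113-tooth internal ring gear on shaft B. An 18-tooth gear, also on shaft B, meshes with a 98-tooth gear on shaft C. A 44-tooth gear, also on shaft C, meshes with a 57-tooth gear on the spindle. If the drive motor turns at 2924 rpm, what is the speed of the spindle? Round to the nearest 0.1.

Internal gear: ratio = 113/37 = 3.0541, so shaft B turns at 2924 / 3.0541 = 957.42 rpm.
Gear mesh: ratio = 98/18 = 5.4444, so shaft C turns at 957.42 / 5.4444 = 175.85 rpm.
Gear mesh: ratio = 57/44 = 1.2955, so the spindle turns at 175.85 / 1.2955 = 135.75 rpm.

135.7 rpm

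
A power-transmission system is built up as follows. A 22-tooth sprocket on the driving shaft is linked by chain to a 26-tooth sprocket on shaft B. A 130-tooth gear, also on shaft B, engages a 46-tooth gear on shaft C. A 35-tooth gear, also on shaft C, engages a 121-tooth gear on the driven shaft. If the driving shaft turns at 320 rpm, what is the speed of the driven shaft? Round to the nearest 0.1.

the driving shaft → shaft B (chain, 26/22): 320 ÷ 1.1818 = 270.77 rpm
shaft B → shaft C (gear mesh, 46/130): 270.77 ÷ 0.35385 = 765.22 rpm
shaft C → the driven shaft (gear mesh, 121/35): 765.22 ÷ 3.4571 = 221.34 rpm

221.3 rpm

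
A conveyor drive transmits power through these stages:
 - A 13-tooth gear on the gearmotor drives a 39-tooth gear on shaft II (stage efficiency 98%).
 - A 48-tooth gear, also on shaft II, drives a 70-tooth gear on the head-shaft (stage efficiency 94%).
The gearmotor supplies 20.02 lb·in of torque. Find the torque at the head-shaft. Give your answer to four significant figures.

80.69 lb·in

After the gear mesh (39/13): 20.02 × 3 × 0.98 = 58.859 lb·in
After the gear mesh (70/48): 58.859 × 1.4583 × 0.94 = 80.686 lb·in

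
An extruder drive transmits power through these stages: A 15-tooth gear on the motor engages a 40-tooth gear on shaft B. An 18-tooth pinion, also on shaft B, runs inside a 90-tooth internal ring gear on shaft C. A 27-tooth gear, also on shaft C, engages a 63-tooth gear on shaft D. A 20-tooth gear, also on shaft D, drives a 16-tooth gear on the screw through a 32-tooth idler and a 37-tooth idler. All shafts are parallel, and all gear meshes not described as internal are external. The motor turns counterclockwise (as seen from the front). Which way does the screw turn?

the motor → shaft B: external mesh, 1 reversal → CW.
shaft B → shaft C: internal mesh, same direction → CW.
shaft C → shaft D: external mesh, 1 reversal → CCW.
shaft D → the screw: driver → idler → idler → driven is 3 external meshes, 3 reversals → CW.
5 reversals in total — an odd number — so the screw turns opposite to the motor.

clockwise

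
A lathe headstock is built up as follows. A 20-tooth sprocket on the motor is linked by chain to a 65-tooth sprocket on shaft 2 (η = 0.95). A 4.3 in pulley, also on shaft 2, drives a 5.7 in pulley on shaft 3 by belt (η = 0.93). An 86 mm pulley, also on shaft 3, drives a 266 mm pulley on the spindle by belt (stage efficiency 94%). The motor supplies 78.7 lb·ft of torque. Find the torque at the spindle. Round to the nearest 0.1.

870.9 lb·ft

Chain: ratio = 65/20 = 3.25; torque at shaft 2 = 78.7 × 3.25 × 0.95 = 242.99 lb·ft.
Belt: ratio = 5.7/4.3 = 1.3256; torque at shaft 3 = 242.99 × 1.3256 × 0.93 = 299.55 lb·ft.
Belt: ratio = 266/86 = 3.093; torque at the spindle = 299.55 × 3.093 × 0.94 = 870.93 lb·ft.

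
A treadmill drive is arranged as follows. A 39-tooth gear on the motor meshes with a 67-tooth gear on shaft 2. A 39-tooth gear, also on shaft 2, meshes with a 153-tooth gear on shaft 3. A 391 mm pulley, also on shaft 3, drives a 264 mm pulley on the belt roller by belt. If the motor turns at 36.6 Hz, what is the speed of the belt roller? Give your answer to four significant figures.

8.043 Hz

Gear mesh: ratio = 67/39 = 1.7179, so shaft 2 turns at 36.6 / 1.7179 = 21.304 Hz.
Gear mesh: ratio = 153/39 = 3.9231, so shaft 3 turns at 21.304 / 3.9231 = 5.4306 Hz.
Belt: ratio = 264/391 = 0.67519, so the belt roller turns at 5.4306 / 0.67519 = 8.043 Hz.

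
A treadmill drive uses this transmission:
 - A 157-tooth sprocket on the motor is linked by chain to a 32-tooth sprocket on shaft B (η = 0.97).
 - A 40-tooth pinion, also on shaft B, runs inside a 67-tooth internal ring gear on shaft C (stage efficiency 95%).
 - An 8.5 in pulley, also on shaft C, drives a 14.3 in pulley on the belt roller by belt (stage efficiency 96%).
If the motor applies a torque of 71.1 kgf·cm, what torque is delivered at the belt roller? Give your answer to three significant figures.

chain 32/157 = 0.20382 → τ = 71.1·0.20382·0.97 = 14.057 kgf·cm
internal gear 67/40 = 1.675 → τ = 14.057·1.675·0.95 = 22.368 kgf·cm
belt 14.3/8.5 = 1.6824 → τ = 22.368·1.6824·0.96 = 36.126 kgf·cm

36.1 kgf·cm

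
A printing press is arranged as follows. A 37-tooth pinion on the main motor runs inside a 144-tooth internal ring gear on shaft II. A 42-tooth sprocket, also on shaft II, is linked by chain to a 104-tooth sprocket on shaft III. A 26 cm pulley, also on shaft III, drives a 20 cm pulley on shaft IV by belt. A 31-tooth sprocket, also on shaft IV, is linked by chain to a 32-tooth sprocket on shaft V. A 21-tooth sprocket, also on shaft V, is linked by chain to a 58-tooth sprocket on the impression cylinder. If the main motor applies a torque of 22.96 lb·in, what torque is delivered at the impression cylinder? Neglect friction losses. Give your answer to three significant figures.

485 lb·in

Internal gear: ratio = 144/37 = 3.8919; torque at shaft II = 22.96 × 3.8919 = 89.358 lb·in.
Chain: ratio = 104/42 = 2.4762; torque at shaft III = 89.358 × 2.4762 = 221.27 lb·in.
Belt: ratio = 20/26 = 0.76923; torque at shaft IV = 221.27 × 0.76923 = 170.21 lb·in.
Chain: ratio = 32/31 = 1.0323; torque at shaft V = 170.21 × 1.0323 = 175.7 lb·in.
Chain: ratio = 58/21 = 2.7619; torque at the impression cylinder = 175.7 × 2.7619 = 485.26 lb·in.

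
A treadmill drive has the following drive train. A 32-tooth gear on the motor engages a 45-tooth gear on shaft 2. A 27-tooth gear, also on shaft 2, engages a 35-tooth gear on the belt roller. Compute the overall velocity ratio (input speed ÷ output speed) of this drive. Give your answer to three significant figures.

1.82

Each stage contributes driven/driver: gear mesh 45/32 = 1.4062, gear mesh 35/27 = 1.2963.
Overall: 1.4062 × 1.2963 = 1.8229.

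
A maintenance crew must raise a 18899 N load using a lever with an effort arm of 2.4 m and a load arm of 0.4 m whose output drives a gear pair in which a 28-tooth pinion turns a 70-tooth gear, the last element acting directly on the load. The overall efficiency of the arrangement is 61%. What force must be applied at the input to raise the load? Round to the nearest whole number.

Lever MA = effort arm / load arm = 2.4/0.4 = 6.
Gear pair MA = 70/28 = 2.5.
Combined ideal MA = 6 × 2.5 = 15.
Actual MA = 15 × 0.61 = 9.15.
Effort = load / actual MA = 18899 / 9.15 = 2065.5 N.

2065 N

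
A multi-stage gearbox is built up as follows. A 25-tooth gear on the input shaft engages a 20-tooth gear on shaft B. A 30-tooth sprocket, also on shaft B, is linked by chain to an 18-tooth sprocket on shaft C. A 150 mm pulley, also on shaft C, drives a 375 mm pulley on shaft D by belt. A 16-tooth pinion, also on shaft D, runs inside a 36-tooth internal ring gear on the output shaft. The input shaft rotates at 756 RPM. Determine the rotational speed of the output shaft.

280 RPM

Gear mesh: ratio = 20/25 = 0.8, so shaft B turns at 756 / 0.8 = 945 RPM.
Chain: ratio = 18/30 = 0.6, so shaft C turns at 945 / 0.6 = 1575 RPM.
Belt: ratio = 375/150 = 2.5, so shaft D turns at 1575 / 2.5 = 630 RPM.
Internal gear: ratio = 36/16 = 2.25, so the output shaft turns at 630 / 2.25 = 280 RPM.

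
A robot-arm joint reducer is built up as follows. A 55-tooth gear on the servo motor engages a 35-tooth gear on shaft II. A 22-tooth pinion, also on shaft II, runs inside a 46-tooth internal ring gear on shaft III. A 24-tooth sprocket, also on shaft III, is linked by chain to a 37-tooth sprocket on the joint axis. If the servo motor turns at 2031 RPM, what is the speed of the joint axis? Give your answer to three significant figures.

990 RPM

the servo motor → shaft II (gear mesh, 35/55): 2031 ÷ 0.63636 = 3191.6 RPM
shaft II → shaft III (internal gear, 46/22): 3191.6 ÷ 2.0909 = 1526.4 RPM
shaft III → the joint axis (chain, 37/24): 1526.4 ÷ 1.5417 = 990.1 RPM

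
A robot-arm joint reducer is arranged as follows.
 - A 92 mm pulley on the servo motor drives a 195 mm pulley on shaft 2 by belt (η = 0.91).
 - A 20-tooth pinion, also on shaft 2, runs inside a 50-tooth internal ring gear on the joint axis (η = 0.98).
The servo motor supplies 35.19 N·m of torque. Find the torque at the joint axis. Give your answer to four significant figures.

166.3 N·m

After the belt (195/92): 35.19 × 2.1196 × 0.91 = 67.875 N·m
After the internal gear (50/20): 67.875 × 2.5 × 0.98 = 166.29 N·m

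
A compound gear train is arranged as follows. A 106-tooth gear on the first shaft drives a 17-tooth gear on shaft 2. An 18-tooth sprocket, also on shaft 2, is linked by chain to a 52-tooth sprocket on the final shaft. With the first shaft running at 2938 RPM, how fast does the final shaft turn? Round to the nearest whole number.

gear mesh 17/106 = 0.16038 → 2938/0.16038 = 18319 RPM
chain 52/18 = 2.8889 → 18319/2.8889 = 6341.3 RPM

6341 RPM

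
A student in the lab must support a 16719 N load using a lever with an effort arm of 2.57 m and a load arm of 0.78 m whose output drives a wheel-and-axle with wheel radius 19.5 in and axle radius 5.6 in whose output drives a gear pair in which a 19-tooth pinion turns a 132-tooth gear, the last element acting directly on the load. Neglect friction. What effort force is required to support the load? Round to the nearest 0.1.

Lever MA = effort arm / load arm = 2.57/0.78 = 3.2949.
Wheel-and-axle MA = R/r = 19.5/5.6 = 3.4821.
Gear pair MA = 132/19 = 6.9474.
Combined ideal MA = 3.2949 × 3.4821 × 6.9474 = 79.709.
Effort = load / MA = 16719 / 79.709 = 209.75 N.

209.8 N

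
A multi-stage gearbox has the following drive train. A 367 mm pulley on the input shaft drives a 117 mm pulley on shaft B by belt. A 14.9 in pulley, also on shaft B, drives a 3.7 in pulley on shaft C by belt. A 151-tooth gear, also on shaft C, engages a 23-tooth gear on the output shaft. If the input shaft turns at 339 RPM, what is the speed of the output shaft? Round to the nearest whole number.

28113 RPM

the input shaft → shaft B (belt, 117/367): 339 ÷ 0.3188 = 1063.4 RPM
shaft B → shaft C (belt, 3.7/14.9): 1063.4 ÷ 0.24832 = 4282.2 RPM
shaft C → the output shaft (gear mesh, 23/151): 4282.2 ÷ 0.15232 = 28113 RPM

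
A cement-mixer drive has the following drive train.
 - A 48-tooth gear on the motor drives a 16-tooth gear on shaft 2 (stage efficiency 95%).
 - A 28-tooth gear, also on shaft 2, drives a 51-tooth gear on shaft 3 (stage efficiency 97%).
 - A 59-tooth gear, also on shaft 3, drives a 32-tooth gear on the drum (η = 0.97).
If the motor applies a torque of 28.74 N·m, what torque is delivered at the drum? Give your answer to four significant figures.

gear mesh 16/48 = 0.33333 → τ = 28.74·0.33333·0.95 = 9.101 N·m
gear mesh 51/28 = 1.8214 → τ = 9.101·1.8214·0.97 = 16.08 N·m
gear mesh 32/59 = 0.54237 → τ = 16.08·0.54237·0.97 = 8.4595 N·m

8.459 N·m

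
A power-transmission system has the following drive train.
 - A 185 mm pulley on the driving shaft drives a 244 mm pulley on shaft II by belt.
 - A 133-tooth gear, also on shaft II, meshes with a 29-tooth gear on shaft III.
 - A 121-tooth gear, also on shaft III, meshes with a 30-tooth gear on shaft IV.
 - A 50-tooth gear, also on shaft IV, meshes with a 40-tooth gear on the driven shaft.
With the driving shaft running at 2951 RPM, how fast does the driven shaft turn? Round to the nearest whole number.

51734 RPM

belt 244/185 = 1.3189 → 2951/1.3189 = 2237.4 RPM
gear mesh 29/133 = 0.21805 → 2237.4/0.21805 = 10261 RPM
gear mesh 30/121 = 0.24793 → 10261/0.24793 = 41387 RPM
gear mesh 40/50 = 0.8 → 41387/0.8 = 51734 RPM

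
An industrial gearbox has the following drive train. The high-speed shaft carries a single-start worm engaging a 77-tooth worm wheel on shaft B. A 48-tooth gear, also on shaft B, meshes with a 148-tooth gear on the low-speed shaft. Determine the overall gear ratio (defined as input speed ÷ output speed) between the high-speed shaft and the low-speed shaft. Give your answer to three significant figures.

Each stage contributes driven/driver: worm 77/1 = 77, gear mesh 148/48 = 3.0833.
Overall: 77 × 3.0833 = 237.42.

237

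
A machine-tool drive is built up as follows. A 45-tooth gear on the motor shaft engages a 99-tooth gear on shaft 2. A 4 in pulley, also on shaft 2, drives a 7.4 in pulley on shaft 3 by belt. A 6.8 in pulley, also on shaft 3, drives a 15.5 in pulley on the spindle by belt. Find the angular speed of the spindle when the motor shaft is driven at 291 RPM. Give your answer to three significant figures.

31.4 RPM

the motor shaft → shaft 2 (gear mesh, 99/45): 291 ÷ 2.2 = 132.27 RPM
shaft 2 → shaft 3 (belt, 7.4/4): 132.27 ÷ 1.85 = 71.499 RPM
shaft 3 → the spindle (belt, 15.5/6.8): 71.499 ÷ 2.2794 = 31.367 RPM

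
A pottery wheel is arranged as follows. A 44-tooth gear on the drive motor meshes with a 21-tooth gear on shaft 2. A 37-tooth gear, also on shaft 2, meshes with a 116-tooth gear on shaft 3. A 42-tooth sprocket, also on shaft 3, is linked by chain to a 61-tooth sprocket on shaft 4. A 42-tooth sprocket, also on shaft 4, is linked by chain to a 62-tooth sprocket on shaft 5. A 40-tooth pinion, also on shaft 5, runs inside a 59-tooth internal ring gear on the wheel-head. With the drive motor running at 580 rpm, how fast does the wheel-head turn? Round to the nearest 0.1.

122.6 rpm

gear mesh 21/44 = 0.47727 → 580/0.47727 = 1215.2 rpm
gear mesh 116/37 = 3.1351 → 1215.2/3.1351 = 387.62 rpm
chain 61/42 = 1.4524 → 387.62/1.4524 = 266.89 rpm
chain 62/42 = 1.4762 → 266.89/1.4762 = 180.79 rpm
internal gear 59/40 = 1.475 → 180.79/1.475 = 122.57 rpm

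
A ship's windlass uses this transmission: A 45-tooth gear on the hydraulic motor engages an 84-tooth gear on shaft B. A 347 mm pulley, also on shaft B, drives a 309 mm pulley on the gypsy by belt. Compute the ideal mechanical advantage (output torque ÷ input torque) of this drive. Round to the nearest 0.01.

Each stage contributes driven/driver: gear mesh 84/45 = 1.8667, belt 309/347 = 0.89049.
Overall: 1.8667 × 0.89049 = 1.6622.

1.66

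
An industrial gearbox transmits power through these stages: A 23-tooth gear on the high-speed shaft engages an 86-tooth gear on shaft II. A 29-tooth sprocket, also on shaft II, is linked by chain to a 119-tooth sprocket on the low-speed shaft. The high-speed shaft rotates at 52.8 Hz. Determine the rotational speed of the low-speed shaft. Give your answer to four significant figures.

3.441 Hz

Gear mesh: ratio = 86/23 = 3.7391, so shaft II turns at 52.8 / 3.7391 = 14.121 Hz.
Chain: ratio = 119/29 = 4.1034, so the low-speed shaft turns at 14.121 / 4.1034 = 3.4412 Hz.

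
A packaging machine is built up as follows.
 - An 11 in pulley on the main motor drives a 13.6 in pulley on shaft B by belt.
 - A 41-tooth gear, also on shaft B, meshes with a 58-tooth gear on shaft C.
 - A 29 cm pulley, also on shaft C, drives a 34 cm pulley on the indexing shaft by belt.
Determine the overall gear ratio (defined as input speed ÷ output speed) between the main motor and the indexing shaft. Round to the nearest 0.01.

2.05

Each stage contributes driven/driver: belt 13.6/11 = 1.2364, gear mesh 58/41 = 1.4146, belt 34/29 = 1.1724.
Overall: 1.2364 × 1.4146 × 1.1724 = 2.0506.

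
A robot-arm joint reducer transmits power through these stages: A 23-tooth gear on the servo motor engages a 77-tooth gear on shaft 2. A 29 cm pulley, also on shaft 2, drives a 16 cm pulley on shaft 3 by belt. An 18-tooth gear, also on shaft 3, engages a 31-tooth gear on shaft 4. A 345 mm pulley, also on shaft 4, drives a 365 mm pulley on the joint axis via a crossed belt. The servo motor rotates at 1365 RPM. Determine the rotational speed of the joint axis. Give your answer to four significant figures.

Gear mesh: ratio = 77/23 = 3.3478, so shaft 2 turns at 1365 / 3.3478 = 407.73 RPM.
Belt: ratio = 16/29 = 0.55172, so shaft 3 turns at 407.73 / 0.55172 = 739.01 RPM.
Gear mesh: ratio = 31/18 = 1.7222, so shaft 4 turns at 739.01 / 1.7222 = 429.1 RPM.
Belt: ratio = 365/345 = 1.058, so the joint axis turns at 429.1 / 1.058 = 405.59 RPM.

405.6 RPM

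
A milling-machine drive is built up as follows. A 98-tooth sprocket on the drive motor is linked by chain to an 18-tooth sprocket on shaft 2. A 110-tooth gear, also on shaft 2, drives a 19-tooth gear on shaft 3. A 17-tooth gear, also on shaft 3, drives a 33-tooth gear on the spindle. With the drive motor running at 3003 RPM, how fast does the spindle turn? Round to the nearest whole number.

Chain: ratio = 18/98 = 0.18367, so shaft 2 turns at 3003 / 0.18367 = 16350 RPM.
Gear mesh: ratio = 19/110 = 0.17273, so shaft 3 turns at 16350 / 0.17273 = 94656 RPM.
Gear mesh: ratio = 33/17 = 1.9412, so the spindle turns at 94656 / 1.9412 = 48762 RPM.

48762 RPM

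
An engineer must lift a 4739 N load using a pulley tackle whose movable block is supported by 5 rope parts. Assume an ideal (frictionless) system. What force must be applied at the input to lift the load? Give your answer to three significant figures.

948 N

Block-and-tackle MA = number of supporting rope parts = 5.
Effort = load / MA = 4739 / 5 = 947.8 N.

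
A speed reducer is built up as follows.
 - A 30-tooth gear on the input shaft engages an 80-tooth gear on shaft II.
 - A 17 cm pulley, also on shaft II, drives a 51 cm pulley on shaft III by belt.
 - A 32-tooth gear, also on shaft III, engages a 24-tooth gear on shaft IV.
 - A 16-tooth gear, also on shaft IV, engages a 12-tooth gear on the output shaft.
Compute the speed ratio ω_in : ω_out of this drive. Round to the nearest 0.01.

4.50

Each stage contributes driven/driver: gear mesh 80/30 = 2.6667, belt 51/17 = 3, gear mesh 24/32 = 0.75, gear mesh 12/16 = 0.75.
Overall: 2.6667 × 3 × 0.75 × 0.75 = 4.5.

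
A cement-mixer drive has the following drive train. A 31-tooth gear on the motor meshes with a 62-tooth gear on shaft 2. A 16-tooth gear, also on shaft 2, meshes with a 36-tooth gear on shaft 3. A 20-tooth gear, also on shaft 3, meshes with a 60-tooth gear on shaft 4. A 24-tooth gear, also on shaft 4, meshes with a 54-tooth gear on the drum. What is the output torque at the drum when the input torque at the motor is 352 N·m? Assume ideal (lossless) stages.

10692 N·m

After the gear mesh (62/31): 352 × 2 = 704 N·m
After the gear mesh (36/16): 704 × 2.25 = 1584 N·m
After the gear mesh (60/20): 1584 × 3 = 4752 N·m
After the gear mesh (54/24): 4752 × 2.25 = 10692 N·m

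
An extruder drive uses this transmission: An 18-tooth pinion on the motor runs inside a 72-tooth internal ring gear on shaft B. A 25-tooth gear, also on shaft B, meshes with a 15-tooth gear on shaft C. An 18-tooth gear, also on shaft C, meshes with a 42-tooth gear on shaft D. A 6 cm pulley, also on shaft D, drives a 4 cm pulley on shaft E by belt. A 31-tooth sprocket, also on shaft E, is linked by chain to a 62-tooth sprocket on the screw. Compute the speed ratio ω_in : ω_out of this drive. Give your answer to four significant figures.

Each stage contributes driven/driver: internal gear 72/18 = 4, gear mesh 15/25 = 0.6, gear mesh 42/18 = 2.3333, belt 4/6 = 0.66667, chain 62/31 = 2.
Overall: 4 × 0.6 × 2.3333 × 0.66667 × 2 = 7.4667.

7.467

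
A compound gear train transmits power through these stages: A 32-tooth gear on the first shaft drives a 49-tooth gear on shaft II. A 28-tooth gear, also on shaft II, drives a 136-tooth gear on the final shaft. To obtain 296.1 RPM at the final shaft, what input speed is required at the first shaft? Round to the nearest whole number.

2202 RPM

Overall ratio R = 1.5312 × 4.8571 = 7.4375.
Required input speed = output speed × R = 296.1 × 7.4375 = 2202.2 RPM.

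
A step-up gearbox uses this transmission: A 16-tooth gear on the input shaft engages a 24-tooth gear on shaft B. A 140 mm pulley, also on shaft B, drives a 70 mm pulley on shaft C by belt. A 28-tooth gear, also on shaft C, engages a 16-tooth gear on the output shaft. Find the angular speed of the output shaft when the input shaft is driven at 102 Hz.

Gear mesh: ratio = 24/16 = 1.5, so shaft B turns at 102 / 1.5 = 68 Hz.
Belt: ratio = 70/140 = 0.5, so shaft C turns at 68 / 0.5 = 136 Hz.
Gear mesh: ratio = 16/28 = 0.57143, so the output shaft turns at 136 / 0.57143 = 238 Hz.

238 Hz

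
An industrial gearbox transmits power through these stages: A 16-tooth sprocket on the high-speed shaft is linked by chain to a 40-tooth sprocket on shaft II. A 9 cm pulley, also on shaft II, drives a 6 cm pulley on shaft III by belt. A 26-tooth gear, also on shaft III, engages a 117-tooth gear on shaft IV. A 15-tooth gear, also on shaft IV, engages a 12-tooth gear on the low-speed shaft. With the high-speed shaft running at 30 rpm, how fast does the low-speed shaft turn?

5 rpm

chain 40/16 = 2.5 → 30/2.5 = 12 rpm
belt 6/9 = 0.66667 → 12/0.66667 = 18 rpm
gear mesh 117/26 = 4.5 → 18/4.5 = 4 rpm
gear mesh 12/15 = 0.8 → 4/0.8 = 5 rpm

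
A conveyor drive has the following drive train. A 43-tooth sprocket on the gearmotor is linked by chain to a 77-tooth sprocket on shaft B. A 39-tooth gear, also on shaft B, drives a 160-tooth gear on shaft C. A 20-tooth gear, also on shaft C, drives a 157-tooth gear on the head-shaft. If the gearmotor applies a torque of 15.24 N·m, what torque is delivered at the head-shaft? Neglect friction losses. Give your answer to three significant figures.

After the chain (77/43): 15.24 × 1.7907 = 27.29 N·m
After the gear mesh (160/39): 27.29 × 4.1026 = 111.96 N·m
After the gear mesh (157/20): 111.96 × 7.85 = 878.89 N·m

879 N·m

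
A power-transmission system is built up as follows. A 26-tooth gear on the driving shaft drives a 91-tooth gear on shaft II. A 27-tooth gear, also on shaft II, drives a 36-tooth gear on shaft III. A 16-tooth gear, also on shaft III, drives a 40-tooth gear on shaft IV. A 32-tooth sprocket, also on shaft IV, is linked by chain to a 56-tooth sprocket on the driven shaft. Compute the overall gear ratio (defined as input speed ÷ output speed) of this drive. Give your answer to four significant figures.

Each stage contributes driven/driver: gear mesh 91/26 = 3.5, gear mesh 36/27 = 1.3333, gear mesh 40/16 = 2.5, chain 56/32 = 1.75.
Overall: 3.5 × 1.3333 × 2.5 × 1.75 = 20.417.

20.42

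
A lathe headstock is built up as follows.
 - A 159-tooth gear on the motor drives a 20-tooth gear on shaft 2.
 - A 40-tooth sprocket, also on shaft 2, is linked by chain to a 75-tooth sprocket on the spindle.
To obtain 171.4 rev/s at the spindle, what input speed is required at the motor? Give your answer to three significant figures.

Overall ratio R = 0.12579 × 1.875 = 0.23585.
Required input speed = output speed × R = 171.4 × 0.23585 = 40.425 rev/s.

40.4 rev/s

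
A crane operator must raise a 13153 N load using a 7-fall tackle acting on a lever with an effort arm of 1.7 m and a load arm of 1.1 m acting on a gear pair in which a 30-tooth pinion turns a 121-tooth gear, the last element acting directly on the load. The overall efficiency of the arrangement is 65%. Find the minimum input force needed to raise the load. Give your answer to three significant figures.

464 N

Block-and-tackle MA = number of supporting rope parts = 7.
Lever MA = effort arm / load arm = 1.7/1.1 = 1.5455.
Gear pair MA = 121/30 = 4.0333.
Combined ideal MA = 7 × 1.5455 × 4.0333 = 43.633.
Actual MA = 43.633 × 0.65 = 28.362.
Effort = load / actual MA = 13153 / 28.362 = 463.76 N.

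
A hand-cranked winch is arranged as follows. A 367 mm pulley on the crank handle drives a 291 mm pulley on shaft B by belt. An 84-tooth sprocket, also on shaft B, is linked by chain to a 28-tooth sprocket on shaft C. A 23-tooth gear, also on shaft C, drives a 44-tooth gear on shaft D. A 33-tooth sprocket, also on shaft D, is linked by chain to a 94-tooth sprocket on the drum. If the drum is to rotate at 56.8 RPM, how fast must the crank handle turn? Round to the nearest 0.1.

Overall ratio R = 0.79292 × 0.33333 × 1.913 × 2.8485 = 1.4403.
Required input speed = output speed × R = 56.8 × 1.4403 = 81.807 RPM.

81.8 RPM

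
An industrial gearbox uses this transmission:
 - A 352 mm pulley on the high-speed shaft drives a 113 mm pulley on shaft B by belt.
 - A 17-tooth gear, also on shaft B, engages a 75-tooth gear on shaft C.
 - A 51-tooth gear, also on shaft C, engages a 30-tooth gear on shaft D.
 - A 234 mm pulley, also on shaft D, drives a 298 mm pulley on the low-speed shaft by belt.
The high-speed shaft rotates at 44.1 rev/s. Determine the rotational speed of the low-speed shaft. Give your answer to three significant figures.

belt 113/352 = 0.32102 → 44.1/0.32102 = 137.37 rev/s
gear mesh 75/17 = 4.4118 → 137.37/4.4118 = 31.138 rev/s
gear mesh 30/51 = 0.58824 → 31.138/0.58824 = 52.935 rev/s
belt 298/234 = 1.2735 → 52.935/1.2735 = 41.566 rev/s

41.6 rev/s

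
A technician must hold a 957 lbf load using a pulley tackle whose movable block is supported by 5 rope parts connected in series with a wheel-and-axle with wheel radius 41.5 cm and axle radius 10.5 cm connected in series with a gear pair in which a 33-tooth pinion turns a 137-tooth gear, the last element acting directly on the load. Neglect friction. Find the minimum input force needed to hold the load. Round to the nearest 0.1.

Block-and-tackle MA = number of supporting rope parts = 5.
Wheel-and-axle MA = R/r = 41.5/10.5 = 3.9524.
Gear pair MA = 137/33 = 4.1515.
Combined ideal MA = 5 × 3.9524 × 4.1515 = 82.042.
Effort = load / MA = 957 / 82.042 = 11.665 lbf.

11.7 lbf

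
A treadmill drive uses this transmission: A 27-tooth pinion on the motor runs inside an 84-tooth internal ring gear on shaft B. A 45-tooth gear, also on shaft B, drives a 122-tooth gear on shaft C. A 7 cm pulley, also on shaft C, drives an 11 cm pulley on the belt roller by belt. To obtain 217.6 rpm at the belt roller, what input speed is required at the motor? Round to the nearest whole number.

Overall ratio R = 3.1111 × 2.7111 × 1.5714 = 13.254.
Required input speed = output speed × R = 217.6 × 13.254 = 2884.1 rpm.

2884 rpm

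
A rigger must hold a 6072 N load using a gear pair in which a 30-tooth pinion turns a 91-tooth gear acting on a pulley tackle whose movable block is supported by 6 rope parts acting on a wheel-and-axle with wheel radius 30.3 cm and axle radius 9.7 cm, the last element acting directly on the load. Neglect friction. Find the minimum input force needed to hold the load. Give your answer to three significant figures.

Gear pair MA = 91/30 = 3.0333.
Block-and-tackle MA = number of supporting rope parts = 6.
Wheel-and-axle MA = R/r = 30.3/9.7 = 3.1237.
Combined ideal MA = 3.0333 × 6 × 3.1237 = 56.852.
Effort = load / MA = 6072 / 56.852 = 106.8 N.

107 N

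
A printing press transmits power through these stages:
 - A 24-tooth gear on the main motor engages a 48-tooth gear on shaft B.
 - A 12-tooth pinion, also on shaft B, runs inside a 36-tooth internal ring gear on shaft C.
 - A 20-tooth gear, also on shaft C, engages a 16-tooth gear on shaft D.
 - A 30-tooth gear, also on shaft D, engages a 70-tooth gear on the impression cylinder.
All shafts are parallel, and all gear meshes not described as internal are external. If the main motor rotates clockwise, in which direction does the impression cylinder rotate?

counterclockwise

the main motor → shaft B: external mesh, 1 reversal → CCW.
shaft B → shaft C: internal mesh, same direction → CCW.
shaft C → shaft D: external mesh, 1 reversal → CW.
shaft D → the impression cylinder: external mesh, 1 reversal → CCW.
3 reversals in total — an odd number — so the impression cylinder turns opposite to the main motor.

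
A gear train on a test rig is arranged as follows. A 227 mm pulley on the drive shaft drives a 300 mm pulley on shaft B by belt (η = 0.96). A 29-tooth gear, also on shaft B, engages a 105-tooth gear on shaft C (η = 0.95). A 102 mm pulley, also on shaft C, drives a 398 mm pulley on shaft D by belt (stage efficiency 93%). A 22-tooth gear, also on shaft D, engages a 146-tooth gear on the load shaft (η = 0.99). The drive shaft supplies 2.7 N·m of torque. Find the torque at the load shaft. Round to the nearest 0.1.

280.9 N·m

Belt: ratio = 300/227 = 1.3216; torque at shaft B = 2.7 × 1.3216 × 0.96 = 3.4256 N·m.
Gear mesh: ratio = 105/29 = 3.6207; torque at shaft C = 3.4256 × 3.6207 × 0.95 = 11.783 N·m.
Belt: ratio = 398/102 = 3.902; torque at shaft D = 11.783 × 3.902 × 0.93 = 42.757 N·m.
Gear mesh: ratio = 146/22 = 6.6364; torque at the load shaft = 42.757 × 6.6364 × 0.99 = 280.92 N·m.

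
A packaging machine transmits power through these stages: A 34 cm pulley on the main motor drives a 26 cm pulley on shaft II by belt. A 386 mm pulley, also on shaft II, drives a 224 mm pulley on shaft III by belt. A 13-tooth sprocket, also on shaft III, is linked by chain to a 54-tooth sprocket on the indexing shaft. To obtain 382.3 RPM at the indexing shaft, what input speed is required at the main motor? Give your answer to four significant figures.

704.7 RPM

Overall ratio R = 0.76471 × 0.58031 × 4.1538 = 1.8433.
Required input speed = output speed × R = 382.3 × 1.8433 = 704.71 RPM.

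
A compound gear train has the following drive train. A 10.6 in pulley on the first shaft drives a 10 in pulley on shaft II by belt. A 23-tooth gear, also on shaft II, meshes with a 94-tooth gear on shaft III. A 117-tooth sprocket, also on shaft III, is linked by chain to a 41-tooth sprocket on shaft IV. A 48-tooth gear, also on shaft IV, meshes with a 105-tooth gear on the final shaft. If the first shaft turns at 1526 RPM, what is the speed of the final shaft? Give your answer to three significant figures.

516 RPM

the first shaft → shaft II (belt, 10/10.6): 1526 ÷ 0.9434 = 1617.6 RPM
shaft II → shaft III (gear mesh, 94/23): 1617.6 ÷ 4.087 = 395.79 RPM
shaft III → shaft IV (chain, 41/117): 395.79 ÷ 0.35043 = 1129.4 RPM
shaft IV → the final shaft (gear mesh, 105/48): 1129.4 ÷ 2.1875 = 516.31 RPM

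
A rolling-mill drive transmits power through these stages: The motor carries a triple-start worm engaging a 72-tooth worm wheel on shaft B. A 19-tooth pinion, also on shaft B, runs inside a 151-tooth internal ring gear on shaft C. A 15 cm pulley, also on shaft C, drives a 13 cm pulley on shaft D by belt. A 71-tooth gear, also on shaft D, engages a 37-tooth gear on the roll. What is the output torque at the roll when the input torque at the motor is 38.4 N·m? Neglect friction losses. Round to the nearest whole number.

After the worm (72/3): 38.4 × 24 = 921.6 N·m
After the internal gear (151/19): 921.6 × 7.9474 = 7324.3 N·m
After the belt (13/15): 7324.3 × 0.86667 = 6347.7 N·m
After the gear mesh (37/71): 6347.7 × 0.52113 = 3308 N·m

3308 N·m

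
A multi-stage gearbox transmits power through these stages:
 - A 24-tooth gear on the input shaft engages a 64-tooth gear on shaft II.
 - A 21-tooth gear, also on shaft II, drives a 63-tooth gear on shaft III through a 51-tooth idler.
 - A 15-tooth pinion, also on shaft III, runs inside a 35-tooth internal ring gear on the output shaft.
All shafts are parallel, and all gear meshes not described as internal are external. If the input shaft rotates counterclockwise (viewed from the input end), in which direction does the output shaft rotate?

the input shaft → shaft II: external mesh, 1 reversal → CW.
shaft II → shaft III: driver → idler → driven is 2 external meshes, 2 reversals → CW.
shaft III → the output shaft: internal mesh, same direction → CW.
3 reversals in total — an odd number — so the output shaft turns opposite to the input shaft.

clockwise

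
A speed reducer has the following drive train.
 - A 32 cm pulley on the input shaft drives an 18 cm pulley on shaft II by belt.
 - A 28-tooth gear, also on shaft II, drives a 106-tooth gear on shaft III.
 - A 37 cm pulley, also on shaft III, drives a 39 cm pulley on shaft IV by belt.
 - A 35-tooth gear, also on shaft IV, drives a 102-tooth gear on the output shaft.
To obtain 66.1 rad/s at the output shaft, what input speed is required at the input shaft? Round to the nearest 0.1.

432.4 rad/s

Overall ratio R = 0.5625 × 3.7857 × 1.0541 × 2.9143 = 6.5413.
Required input speed = output speed × R = 66.1 × 6.5413 = 432.38 rad/s.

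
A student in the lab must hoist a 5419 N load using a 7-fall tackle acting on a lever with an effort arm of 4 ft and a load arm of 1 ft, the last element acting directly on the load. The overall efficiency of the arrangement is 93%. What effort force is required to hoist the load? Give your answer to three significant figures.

Block-and-tackle MA = number of supporting rope parts = 7.
Lever MA = effort arm / load arm = 4/1 = 4.
Combined ideal MA = 7 × 4 = 28.
Actual MA = 28 × 0.93 = 26.04.
Effort = load / actual MA = 5419 / 26.04 = 208.1 N.

208 N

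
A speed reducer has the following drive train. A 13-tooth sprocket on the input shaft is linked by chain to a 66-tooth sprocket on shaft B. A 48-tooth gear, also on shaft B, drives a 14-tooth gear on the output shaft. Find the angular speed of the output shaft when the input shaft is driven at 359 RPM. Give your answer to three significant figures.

242 RPM

Chain: ratio = 66/13 = 5.0769, so shaft B turns at 359 / 5.0769 = 70.712 RPM.
Gear mesh: ratio = 14/48 = 0.29167, so the output shaft turns at 70.712 / 0.29167 = 242.44 RPM.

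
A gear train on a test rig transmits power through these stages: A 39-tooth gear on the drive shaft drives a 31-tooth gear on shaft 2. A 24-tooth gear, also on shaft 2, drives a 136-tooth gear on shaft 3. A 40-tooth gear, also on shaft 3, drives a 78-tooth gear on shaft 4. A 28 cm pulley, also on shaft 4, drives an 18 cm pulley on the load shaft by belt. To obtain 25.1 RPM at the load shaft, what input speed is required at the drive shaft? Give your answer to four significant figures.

141.7 RPM

Overall ratio R = 0.79487 × 5.6667 × 1.95 × 0.64286 = 5.6464.
Required input speed = output speed × R = 25.1 × 5.6464 = 141.73 RPM.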